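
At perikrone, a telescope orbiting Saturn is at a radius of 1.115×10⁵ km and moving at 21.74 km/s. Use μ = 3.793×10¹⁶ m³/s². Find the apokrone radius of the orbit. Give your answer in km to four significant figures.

r_p = 1.115×10⁸ m.
Specific energy ε = v²/2 − μ/r = -1.039×10⁸ J/kg, so a = −μ/(2ε) = 1.826×10⁸ m.
The apsides satisfy r_p + r_a = 2a, so the apokrone radius is 2a − r_p = 2.537×10⁸ m = 2.5368×10⁵ km.

apokrone radius ≈ 2.537×10⁵ km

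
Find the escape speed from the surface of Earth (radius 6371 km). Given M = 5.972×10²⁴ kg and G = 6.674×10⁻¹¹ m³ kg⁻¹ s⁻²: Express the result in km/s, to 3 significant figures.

v_esc ≈ 11.2 km/s

μ = GM = 6.674×10⁻¹¹ × 5.972×10²⁴ = 3.986×10¹⁴ m³/s².
r = R = 6.371×10⁶ m.
Escape speed v_esc = √(2μ/r) = √(2 × 3.986×10¹⁴ / 6.371×10⁶) = √(1.251×10⁸) = 11190 m/s.
= 11.19 km/s.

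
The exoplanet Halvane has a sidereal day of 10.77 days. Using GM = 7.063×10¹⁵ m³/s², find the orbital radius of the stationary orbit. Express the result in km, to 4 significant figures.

r_sync ≈ 5.371×10⁵ km

T = 10.77 days = 9.305×10⁵ s.
A synchronous orbit has period T, so by Kepler's third law a = (μT²/4π²)^(1/3).
μT²/4π² = 7.063×10¹⁵ × (9.305×10⁵)² / 39.48 = 1.549×10²⁶ m³.
a = 5.371×10⁸ m = 5.3707×10⁵ km.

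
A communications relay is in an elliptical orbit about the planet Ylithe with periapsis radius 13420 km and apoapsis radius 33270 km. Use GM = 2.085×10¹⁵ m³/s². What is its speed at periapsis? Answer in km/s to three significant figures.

Semi-major axis a = (r_p + r_a)/2 = 23345 km = 2.334×10⁷ m.
Vis-viva: v² = μ(2/r − 1/a) = 2.085×10¹⁵ × (1.490×10⁻⁷ − 4.284×10⁻⁸) = 2.214×10⁸ m²/s².
v = 14880 m/s = 14.88 km/s.

v ≈ 14.9 km/s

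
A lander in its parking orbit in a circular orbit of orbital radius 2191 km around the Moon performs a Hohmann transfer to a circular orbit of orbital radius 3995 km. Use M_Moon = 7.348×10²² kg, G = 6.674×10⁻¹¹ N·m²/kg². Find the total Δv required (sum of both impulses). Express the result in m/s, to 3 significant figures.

μ = GM = 6.674×10⁻¹¹ × 7.348×10²² = 4.904×10¹² m³/s².
r₁ = 2191 km = 2.191×10⁶ m.
r₂ = 3995 km = 3.995×10⁶ m.
Transfer ellipse a_t = (r₁ + r₂)/2 = 3.093×10⁶ m.
At r₁: circular v_c1 = √(μ/r₁) = 1496 m/s; transfer-perilune v_p = √[μ(2/r₁ − 1/a_t)] = 1700 m/s.
Δv₁ = v_p − v_c1 = 204.2 m/s.
At r₂: circular v_c2 = √(μ/r₂) = 1108 m/s; transfer-apolune v_a = √[μ(2/r₂ − 1/a_t)] = 932.5 m/s.
Δv₂ = v_c2 − v_a = 175.4 m/s.
Total Δv = Δv₁ + Δv₂ = 379.7 m/s.

Δv_total ≈ 380 m/s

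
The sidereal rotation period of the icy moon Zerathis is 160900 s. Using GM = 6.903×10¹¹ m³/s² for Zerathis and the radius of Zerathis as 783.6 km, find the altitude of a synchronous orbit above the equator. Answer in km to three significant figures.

h_sync ≈ 6890 km

A synchronous orbit has period T, so by Kepler's third law a = (μT²/4π²)^(1/3).
μT²/4π² = 6.903×10¹¹ × (1.609×10⁵)² / 39.48 = 4.527×10²⁰ m³.
a = 7.678×10⁶ m = 7678.3 km.
Altitude h = a − R = 7678.3 − 783.6 = 6894.7 km.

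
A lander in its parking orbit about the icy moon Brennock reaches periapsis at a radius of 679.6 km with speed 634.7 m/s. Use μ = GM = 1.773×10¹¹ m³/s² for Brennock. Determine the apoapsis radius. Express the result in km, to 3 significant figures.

apoapsis radius ≈ 2300 km

r_p = 6.796×10⁵ m.
Specific energy ε = v²/2 − μ/r = -5.947×10⁴ J/kg, so a = −μ/(2ε) = 1.491×10⁶ m.
The apsides satisfy r_p + r_a = 2a, so the apoapsis radius is 2a − r_p = 2.302×10⁶ m = 2301.9 km.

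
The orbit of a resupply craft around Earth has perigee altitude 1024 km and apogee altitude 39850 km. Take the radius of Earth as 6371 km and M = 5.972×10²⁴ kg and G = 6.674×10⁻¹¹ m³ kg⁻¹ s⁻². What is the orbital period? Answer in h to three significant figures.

μ = GM = 6.674×10⁻¹¹ × 5.972×10²⁴ = 3.986×10¹⁴ m³/s².
r_p = 6371 + 1024 = 7395.0 km = 7.3950×10⁶ m.
r_a = 6371 + 39850 = 46221 km = 4.6221×10⁷ m.
Semi-major axis a = (r_p + r_a)/2 = (7395.0 + 46221)/2 = 26808 km = 2.681×10⁷ m.
By Kepler's third law T = 2π√(a³/μ) = 2π × 6.953×10³ = 4.368×10⁴ s.
= 12.13 h.

T ≈ 12.1 h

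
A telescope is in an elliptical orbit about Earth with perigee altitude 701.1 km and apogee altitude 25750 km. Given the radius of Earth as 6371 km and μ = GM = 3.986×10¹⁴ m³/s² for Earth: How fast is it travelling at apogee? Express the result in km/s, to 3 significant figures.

v ≈ 2.12 km/s

r_p = 6371 + 701.1 = 7072.1 km = 7.0721×10⁶ m.
r_a = 6371 + 25750 = 32121 km = 3.2121×10⁷ m.
Semi-major axis a = (r_p + r_a)/2 = 19597 km = 1.960×10⁷ m.
Vis-viva: v² = μ(2/r − 1/a) = 3.986×10¹⁴ × (6.226×10⁻⁸ − 5.103×10⁻⁸) = 4.478×10⁶ m²/s².
v = 2116 m/s = 2.116 km/s.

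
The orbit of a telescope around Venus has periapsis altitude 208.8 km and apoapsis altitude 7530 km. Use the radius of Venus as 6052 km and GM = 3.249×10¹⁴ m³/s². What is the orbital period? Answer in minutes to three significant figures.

r_p = 6052 + 208.8 = 6260.8 km = 6.2608×10⁶ m.
r_a = 6052 + 7530 = 13582 km = 1.3582×10⁷ m.
Semi-major axis a = (r_p + r_a)/2 = (6260.8 + 13582)/2 = 9921.4 km = 9.921×10⁶ m.
By Kepler's third law T = 2π√(a³/μ) = 2π × 1.734×10³ = 1.089×10⁴ s.
= 181.6 minutes.

T ≈ 182 minutes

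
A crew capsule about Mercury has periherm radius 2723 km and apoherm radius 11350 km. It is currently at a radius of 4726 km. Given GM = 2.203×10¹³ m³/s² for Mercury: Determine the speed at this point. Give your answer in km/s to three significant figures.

v ≈ 2.49 km/s

Semi-major axis a = (r_p + r_a)/2 = 7036.5 km = 7.036×10⁶ m.
Vis-viva: v² = μ(2/r − 1/a) = 2.203×10¹³ × (4.232×10⁻⁷ − 1.421×10⁻⁷) = 6.192×10⁶ m²/s².
v = 2488 m/s = 2.488 km/s.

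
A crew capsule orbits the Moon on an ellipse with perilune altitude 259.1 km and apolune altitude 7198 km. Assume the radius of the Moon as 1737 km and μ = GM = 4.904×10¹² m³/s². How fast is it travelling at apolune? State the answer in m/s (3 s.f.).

r_p = 1737 + 259.1 = 1996.1 km = 1.9961×10⁶ m.
r_a = 1737 + 7198 = 8935.0 km = 8.9350×10⁶ m.
Semi-major axis a = (r_p + r_a)/2 = 5465.6 km = 5.466×10⁶ m.
Vis-viva: v² = μ(2/r − 1/a) = 4.904×10¹² × (2.238×10⁻⁷ − 1.830×10⁻⁷) = 2.004×10⁵ m²/s².
v = 447.7 m/s.

v ≈ 448 m/s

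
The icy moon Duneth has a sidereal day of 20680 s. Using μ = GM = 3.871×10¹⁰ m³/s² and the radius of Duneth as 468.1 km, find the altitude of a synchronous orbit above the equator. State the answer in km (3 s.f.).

h_sync ≈ 280 km

A synchronous orbit has period T, so by Kepler's third law a = (μT²/4π²)^(1/3).
μT²/4π² = 3.871×10¹⁰ × (2.068×10⁴)² / 39.48 = 4.193×10¹⁷ m³.
a = 7.485×10⁵ m = 748.49 km.
Altitude h = a − R = 748.49 − 468.1 = 280.39 km.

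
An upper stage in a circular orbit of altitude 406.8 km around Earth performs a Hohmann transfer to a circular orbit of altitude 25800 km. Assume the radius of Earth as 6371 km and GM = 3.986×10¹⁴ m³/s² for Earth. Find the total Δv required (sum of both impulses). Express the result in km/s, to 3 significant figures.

r₁ = 6371 + 406.8 = 6777.8 km = 6.7778×10⁶ m.
r₂ = 6371 + 25800 = 32171 km = 3.2171×10⁷ m.
Transfer ellipse a_t = (r₁ + r₂)/2 = 1.947×10⁷ m.
At r₁: circular v_c1 = √(μ/r₁) = 7669 m/s; transfer-perigee v_p = √[μ(2/r₁ − 1/a_t)] = 9857 m/s.
Δv₁ = v_p − v_c1 = 2188 m/s.
At r₂: circular v_c2 = √(μ/r₂) = 3520 m/s; transfer-apogee v_a = √[μ(2/r₂ − 1/a_t)] = 2077 m/s.
Δv₂ = v_c2 − v_a = 1443 m/s.
Total Δv = Δv₁ + Δv₂ = 3631 m/s = 3.631 km/s.

Δv_total ≈ 3.63 km/s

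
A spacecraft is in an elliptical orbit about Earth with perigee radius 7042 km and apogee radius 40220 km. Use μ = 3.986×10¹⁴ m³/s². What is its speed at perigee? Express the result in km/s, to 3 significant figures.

Semi-major axis a = (r_p + r_a)/2 = 23631 km = 2.363×10⁷ m.
Vis-viva: v² = μ(2/r − 1/a) = 3.986×10¹⁴ × (2.840×10⁻⁷ − 4.232×10⁻⁸) = 9.634×10⁷ m²/s².
v = 9815 m/s = 9.815 km/s.

v ≈ 9.82 km/s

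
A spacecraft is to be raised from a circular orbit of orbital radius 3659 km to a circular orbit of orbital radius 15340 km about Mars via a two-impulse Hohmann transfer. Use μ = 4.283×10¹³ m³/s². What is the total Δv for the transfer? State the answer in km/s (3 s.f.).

r₁ = 3659 km = 3.659×10⁶ m.
r₂ = 15340 km = 1.534×10⁷ m.
Transfer ellipse a_t = (r₁ + r₂)/2 = 9.500×10⁶ m.
At r₁: circular v_c1 = √(μ/r₁) = 3421 m/s; transfer-periapsis v_p = √[μ(2/r₁ − 1/a_t)] = 4348 m/s.
Δv₁ = v_p − v_c1 = 926.3 m/s.
At r₂: circular v_c2 = √(μ/r₂) = 1671 m/s; transfer-apoapsis v_a = √[μ(2/r₂ − 1/a_t)] = 1037 m/s.
Δv₂ = v_c2 − v_a = 633.9 m/s.
Total Δv = Δv₁ + Δv₂ = 1560 m/s = 1.560 km/s.

Δv_total ≈ 1.56 km/s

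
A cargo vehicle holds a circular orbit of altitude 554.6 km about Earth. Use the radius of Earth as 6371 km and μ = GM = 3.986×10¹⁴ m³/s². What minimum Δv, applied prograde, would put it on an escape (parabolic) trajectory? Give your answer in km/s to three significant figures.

r = 6371 + 554.6 = 6925.6 km = 6.9256×10⁶ m.
Circular speed v_c = √(μ/r) = 7586 m/s.
Escape speed v_esc = √(2μ/r) = √2 × v_c = 10730 m/s.
Δv = v_esc − v_c = 3142 m/s = 3.142 km/s.

Δv ≈ 3.14 km/s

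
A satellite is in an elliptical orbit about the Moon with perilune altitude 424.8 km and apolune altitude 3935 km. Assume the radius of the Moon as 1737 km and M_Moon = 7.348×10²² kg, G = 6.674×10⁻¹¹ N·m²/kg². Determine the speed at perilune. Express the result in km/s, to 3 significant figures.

μ = GM = 6.674×10⁻¹¹ × 7.348×10²² = 4.904×10¹² m³/s².
r_p = 1737 + 424.8 = 2161.8 km = 2.1618×10⁶ m.
r_a = 1737 + 3935 = 5672.0 km = 5.6720×10⁶ m.
Semi-major axis a = (r_p + r_a)/2 = 3916.9 km = 3.917×10⁶ m.
Vis-viva: v² = μ(2/r − 1/a) = 4.904×10¹² × (9.252×10⁻⁷ − 2.553×10⁻⁷) = 3.285×10⁶ m²/s².
v = 1812 m/s = 1.812 km/s.

v ≈ 1.81 km/s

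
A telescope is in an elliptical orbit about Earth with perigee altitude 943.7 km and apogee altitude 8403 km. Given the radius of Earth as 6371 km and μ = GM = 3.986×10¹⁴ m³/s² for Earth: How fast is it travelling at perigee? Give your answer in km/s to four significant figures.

r_p = 6371 + 943.7 = 7314.7 km = 7.3147×10⁶ m.
r_a = 6371 + 8403 = 14774 km = 1.4774×10⁷ m.
Semi-major axis a = (r_p + r_a)/2 = 11044 km = 1.104×10⁷ m.
Vis-viva: v² = μ(2/r − 1/a) = 3.986×10¹⁴ × (2.734×10⁻⁷ − 9.054×10⁻⁸) = 7.290×10⁷ m²/s².
v = 8538 m/s = 8.538 km/s.

v ≈ 8.538 km/s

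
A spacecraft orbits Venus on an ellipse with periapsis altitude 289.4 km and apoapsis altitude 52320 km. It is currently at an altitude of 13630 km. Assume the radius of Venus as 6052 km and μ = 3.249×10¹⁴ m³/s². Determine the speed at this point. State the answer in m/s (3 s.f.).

r_p = 6052 + 289.4 = 6341.4 km = 6.3414×10⁶ m.
r_a = 6052 + 52320 = 58372 km = 5.8372×10⁷ m.
r = 6052 + 13630 = 19682 km = 1.968×10⁷ m.
Semi-major axis a = (r_p + r_a)/2 = 32357 km = 3.236×10⁷ m.
Vis-viva: v² = μ(2/r − 1/a) = 3.249×10¹⁴ × (1.016×10⁻⁷ − 3.091×10⁻⁸) = 2.297×10⁷ m²/s².
v = 4793 m/s.

v ≈ 4790 m/s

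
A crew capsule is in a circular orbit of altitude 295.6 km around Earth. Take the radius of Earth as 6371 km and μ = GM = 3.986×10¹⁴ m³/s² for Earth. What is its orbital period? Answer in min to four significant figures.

T ≈ 90.29 min

r = 6371 + 295.6 = 6666.6 km = 6.6666×10⁶ m.
Kepler's third law: T = 2π√(r³/μ) = 2π√((6.667×10⁶)³ / 3.986×10¹⁴).
r³/μ = 7.433×10⁵ s², so T = 2π × 8.622×10² = 5.417×10³ s.
Converting: 5.417×10³ s ÷ 60.00 = 90.29 min.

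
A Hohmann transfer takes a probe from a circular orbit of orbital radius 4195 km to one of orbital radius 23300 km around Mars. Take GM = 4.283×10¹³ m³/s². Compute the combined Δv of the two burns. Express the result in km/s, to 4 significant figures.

r₁ = 4195 km = 4.195×10⁶ m.
r₂ = 23300 km = 2.330×10⁷ m.
Transfer ellipse a_t = (r₁ + r₂)/2 = 1.375×10⁷ m.
At r₁: circular v_c1 = √(μ/r₁) = 3195 m/s; transfer-periapsis v_p = √[μ(2/r₁ − 1/a_t)] = 4160 m/s.
Δv₁ = v_p − v_c1 = 964.5 m/s.
At r₂: circular v_c2 = √(μ/r₂) = 1356 m/s; transfer-apoapsis v_a = √[μ(2/r₂ − 1/a_t)] = 748.9 m/s.
Δv₂ = v_c2 − v_a = 606.9 m/s.
Total Δv = Δv₁ + Δv₂ = 1571 m/s = 1.571 km/s.

Δv_total ≈ 1.571 km/s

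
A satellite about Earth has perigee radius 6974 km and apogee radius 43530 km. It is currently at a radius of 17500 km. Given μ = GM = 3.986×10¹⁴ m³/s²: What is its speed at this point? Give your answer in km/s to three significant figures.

Semi-major axis a = (r_p + r_a)/2 = 25252 km = 2.525×10⁷ m.
Vis-viva: v² = μ(2/r − 1/a) = 3.986×10¹⁴ × (1.143×10⁻⁷ − 3.960×10⁻⁸) = 2.977×10⁷ m²/s².
v = 5456 m/s = 5.456 km/s.

v ≈ 5.46 km/s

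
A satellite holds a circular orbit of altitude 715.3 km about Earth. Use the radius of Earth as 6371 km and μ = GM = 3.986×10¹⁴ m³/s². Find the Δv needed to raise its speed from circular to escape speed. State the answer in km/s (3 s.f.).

r = 6371 + 715.3 = 7086.3 km = 7.0863×10⁶ m.
Circular speed v_c = √(μ/r) = 7500 m/s.
Escape speed v_esc = √(2μ/r) = √2 × v_c = 10610 m/s.
Δv = v_esc − v_c = 3107 m/s = 3.107 km/s.

Δv ≈ 3.11 km/s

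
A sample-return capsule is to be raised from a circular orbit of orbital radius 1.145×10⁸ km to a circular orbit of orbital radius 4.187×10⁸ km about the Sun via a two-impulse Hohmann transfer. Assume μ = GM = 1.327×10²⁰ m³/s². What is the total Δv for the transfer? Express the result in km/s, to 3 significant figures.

Δv_total ≈ 14.8 km/s

r₁ = 1.145×10⁸ km = 1.145×10¹¹ m.
r₂ = 4.187×10⁸ km = 4.187×10¹¹ m.
Transfer ellipse a_t = (r₁ + r₂)/2 = 2.666×10¹¹ m.
At r₁: circular v_c1 = √(μ/r₁) = 34040 m/s; transfer-perihelion v_p = √[μ(2/r₁ − 1/a_t)] = 42660 m/s.
Δv₁ = v_p − v_c1 = 8620 m/s.
At r₂: circular v_c2 = √(μ/r₂) = 17800 m/s; transfer-aphelion v_a = √[μ(2/r₂ − 1/a_t)] = 11670 m/s.
Δv₂ = v_c2 − v_a = 6136 m/s.
Total Δv = Δv₁ + Δv₂ = 14760 m/s = 14.76 km/s.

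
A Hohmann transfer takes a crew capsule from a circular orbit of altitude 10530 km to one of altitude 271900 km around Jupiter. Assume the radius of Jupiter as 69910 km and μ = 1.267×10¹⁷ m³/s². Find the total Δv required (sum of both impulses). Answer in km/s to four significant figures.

Δv_total ≈ 18.18 km/s

r₁ = 69910 + 10530 = 80440 km = 8.0440×10⁷ m.
r₂ = 69910 + 271900 = 341810 km = 3.4181×10⁸ m.
Transfer ellipse a_t = (r₁ + r₂)/2 = 2.111×10⁸ m.
At r₁: circular v_c1 = √(μ/r₁) = 39690 m/s; transfer-perijove v_p = √[μ(2/r₁ − 1/a_t)] = 50500 m/s.
Δv₁ = v_p − v_c1 = 10810 m/s.
At r₂: circular v_c2 = √(μ/r₂) = 19250 m/s; transfer-apojove v_a = √[μ(2/r₂ − 1/a_t)] = 11880 m/s.
Δv₂ = v_c2 − v_a = 7369 m/s.
Total Δv = Δv₁ + Δv₂ = 18180 m/s = 18.18 km/s.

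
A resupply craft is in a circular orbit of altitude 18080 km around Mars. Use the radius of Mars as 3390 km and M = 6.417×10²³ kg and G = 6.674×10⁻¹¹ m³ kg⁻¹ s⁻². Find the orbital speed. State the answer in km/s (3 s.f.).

μ = GM = 6.674×10⁻¹¹ × 6.417×10²³ = 4.283×10¹³ m³/s².
r = 3390 + 18080 = 21470 km = 2.1470×10⁷ m.
For a circular orbit v = √(μ/r) = √(4.283×10¹³ / 2.147×10⁷) = √(1.995×10⁶) = 1412 m/s.
That is 1.412 km/s.

v ≈ 1.41 km/s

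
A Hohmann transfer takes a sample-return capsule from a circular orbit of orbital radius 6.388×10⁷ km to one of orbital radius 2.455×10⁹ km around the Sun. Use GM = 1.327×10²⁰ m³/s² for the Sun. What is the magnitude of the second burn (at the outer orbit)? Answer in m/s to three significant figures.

Δv ≈ 5700 m/s

r₁ = 6.388×10⁷ km = 6.388×10¹⁰ m.
r₂ = 2.455×10⁹ km = 2.455×10¹² m.
Transfer ellipse a_t = (r₁ + r₂)/2 = 1.259×10¹² m.
At r₁: circular v_c1 = √(μ/r₁) = 45580 m/s; transfer-perihelion v_p = √[μ(2/r₁ − 1/a_t)] = 63630 m/s.
At r₂: circular v_c2 = √(μ/r₂) = 7352 m/s; transfer-aphelion v_a = √[μ(2/r₂ − 1/a_t)] = 1656 m/s.
Δv₂ = v_c2 − v_a = 5696 m/s.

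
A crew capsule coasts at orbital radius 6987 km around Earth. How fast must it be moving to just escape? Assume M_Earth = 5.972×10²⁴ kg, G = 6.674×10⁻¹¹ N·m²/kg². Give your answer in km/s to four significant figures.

μ = GM = 6.674×10⁻¹¹ × 5.972×10²⁴ = 3.986×10¹⁴ m³/s².
r = 6987 km = 6.987×10⁶ m.
Escape speed v_esc = √(2μ/r) = √(2 × 3.986×10¹⁴ / 6.987×10⁶) = √(1.141×10⁸) = 10680 m/s.
= 10.68 km/s.

v_esc ≈ 10.68 km/s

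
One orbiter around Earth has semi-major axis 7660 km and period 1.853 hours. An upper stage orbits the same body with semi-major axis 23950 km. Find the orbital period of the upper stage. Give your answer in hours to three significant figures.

T₂ ≈ 10.2 hours

Kepler's third law: T² ∝ a³, so T₂ = T₁ (a₂/a₁)^(3/2).
a₂/a₁ = 3.127, (a₂/a₁)^(3/2) = 5.529.
T₂ = 1.853 × 5.529 = 10.24 hours.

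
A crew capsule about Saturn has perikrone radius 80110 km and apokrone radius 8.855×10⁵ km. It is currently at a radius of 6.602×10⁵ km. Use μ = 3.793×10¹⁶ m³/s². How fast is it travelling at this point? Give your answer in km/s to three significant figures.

Semi-major axis a = (r_p + r_a)/2 = 4.8280×10⁵ km = 4.828×10⁸ m.
Vis-viva: v² = μ(2/r − 1/a) = 3.793×10¹⁶ × (3.029×10⁻⁹ − 2.071×10⁻⁹) = 3.634×10⁷ m²/s².
v = 6029 m/s = 6.029 km/s.

v ≈ 6.03 km/s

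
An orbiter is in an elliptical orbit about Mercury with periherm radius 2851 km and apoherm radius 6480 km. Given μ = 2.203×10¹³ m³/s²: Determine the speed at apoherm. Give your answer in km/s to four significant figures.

Semi-major axis a = (r_p + r_a)/2 = 4665.5 km = 4.666×10⁶ m.
Vis-viva: v² = μ(2/r − 1/a) = 2.203×10¹³ × (3.086×10⁻⁷ − 2.143×10⁻⁷) = 2.077×10⁶ m²/s².
v = 1441 m/s = 1.441 km/s.

v ≈ 1.441 km/s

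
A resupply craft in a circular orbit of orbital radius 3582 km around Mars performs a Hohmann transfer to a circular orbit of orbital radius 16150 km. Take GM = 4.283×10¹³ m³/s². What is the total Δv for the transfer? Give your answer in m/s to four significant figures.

r₁ = 3582 km = 3.582×10⁶ m.
r₂ = 16150 km = 1.615×10⁷ m.
Transfer ellipse a_t = (r₁ + r₂)/2 = 9.866×10⁶ m.
At r₁: circular v_c1 = √(μ/r₁) = 3458 m/s; transfer-periapsis v_p = √[μ(2/r₁ − 1/a_t)] = 4424 m/s.
Δv₁ = v_p − v_c1 = 966.2 m/s.
At r₂: circular v_c2 = √(μ/r₂) = 1629 m/s; transfer-apoapsis v_a = √[μ(2/r₂ − 1/a_t)] = 981.3 m/s.
Δv₂ = v_c2 − v_a = 647.2 m/s.
Total Δv = Δv₁ + Δv₂ = 1613 m/s.

Δv_total ≈ 1613 m/s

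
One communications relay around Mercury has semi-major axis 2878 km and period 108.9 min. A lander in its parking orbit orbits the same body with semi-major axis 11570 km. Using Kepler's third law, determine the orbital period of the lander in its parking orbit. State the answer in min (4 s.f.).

T₂ ≈ 877.8 min

Kepler's third law: T² ∝ a³, so T₂ = T₁ (a₂/a₁)^(3/2).
a₂/a₁ = 4.020, (a₂/a₁)^(3/2) = 8.061.
T₂ = 108.9 × 8.061 = 877.8 min.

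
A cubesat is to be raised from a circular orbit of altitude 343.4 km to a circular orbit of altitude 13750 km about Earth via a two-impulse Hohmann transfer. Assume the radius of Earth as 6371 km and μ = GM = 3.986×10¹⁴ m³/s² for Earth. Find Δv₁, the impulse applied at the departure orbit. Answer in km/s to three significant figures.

r₁ = 6371 + 343.4 = 6714.4 km = 6.7144×10⁶ m.
r₂ = 6371 + 13750 = 20121 km = 2.0121×10⁷ m.
Transfer ellipse a_t = (r₁ + r₂)/2 = 1.342×10⁷ m.
At r₁: circular v_c1 = √(μ/r₁) = 7705 m/s; transfer-perigee v_p = √[μ(2/r₁ − 1/a_t)] = 9435 m/s.
Δv₁ = v_p − v_c1 = 1730 m/s.
= 1.730 km/s.

Δv ≈ 1.73 km/s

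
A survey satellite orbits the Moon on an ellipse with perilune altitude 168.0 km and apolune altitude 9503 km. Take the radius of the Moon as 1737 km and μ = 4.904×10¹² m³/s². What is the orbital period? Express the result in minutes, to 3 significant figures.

r_p = 1737 + 168.0 = 1905.0 km = 1.9050×10⁶ m.
r_a = 1737 + 9503 = 11240 km = 1.1240×10⁷ m.
Semi-major axis a = (r_p + r_a)/2 = (1905.0 + 11240)/2 = 6572.5 km = 6.572×10⁶ m.
By Kepler's third law T = 2π√(a³/μ) = 2π × 7.609×10³ = 4.781×10⁴ s.
= 796.8 minutes.

T ≈ 797 minutes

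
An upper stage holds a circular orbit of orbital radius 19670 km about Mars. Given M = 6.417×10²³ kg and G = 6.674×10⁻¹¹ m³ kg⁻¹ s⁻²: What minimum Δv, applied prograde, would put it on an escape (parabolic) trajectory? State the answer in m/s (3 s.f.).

Δv ≈ 611 m/s

μ = GM = 6.674×10⁻¹¹ × 6.417×10²³ = 4.283×10¹³ m³/s².
r = 19670 km = 1.967×10⁷ m.
Circular speed v_c = √(μ/r) = 1476 m/s.
Escape speed v_esc = √(2μ/r) = √2 × v_c = 2087 m/s.
Δv = v_esc − v_c = 611.2 m/s.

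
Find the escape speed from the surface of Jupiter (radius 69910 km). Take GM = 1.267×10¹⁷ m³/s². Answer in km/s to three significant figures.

r = R = 6.991×10⁷ m.
Escape speed v_esc = √(2μ/r) = √(2 × 1.267×10¹⁷ / 6.991×10⁷) = √(3.625×10⁹) = 60210 m/s.
= 60.21 km/s.

v_esc ≈ 60.2 km/s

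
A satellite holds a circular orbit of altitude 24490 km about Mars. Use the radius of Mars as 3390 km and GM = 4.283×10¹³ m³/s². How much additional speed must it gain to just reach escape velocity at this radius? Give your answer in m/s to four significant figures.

Δv ≈ 513.4 m/s

r = 3390 + 24490 = 27880 km = 2.7880×10⁷ m.
Circular speed v_c = √(μ/r) = 1239 m/s.
Escape speed v_esc = √(2μ/r) = √2 × v_c = 1753 m/s.
Δv = v_esc − v_c = 513.4 m/s.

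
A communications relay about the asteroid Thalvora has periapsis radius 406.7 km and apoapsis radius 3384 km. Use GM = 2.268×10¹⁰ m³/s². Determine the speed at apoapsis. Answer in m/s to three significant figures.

v ≈ 37.9 m/s

Semi-major axis a = (r_p + r_a)/2 = 1895.3 km = 1.895×10⁶ m.
Vis-viva: v² = μ(2/r − 1/a) = 2.268×10¹⁰ × (5.910×10⁻⁷ − 5.276×10⁻⁷) = 1.438×10³ m²/s².
v = 37.92 m/s.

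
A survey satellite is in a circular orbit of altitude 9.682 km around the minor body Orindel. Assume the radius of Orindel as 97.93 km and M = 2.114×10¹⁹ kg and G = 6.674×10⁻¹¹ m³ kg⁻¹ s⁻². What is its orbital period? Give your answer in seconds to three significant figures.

μ = GM = 6.674×10⁻¹¹ × 2.114×10¹⁹ = 1.411×10⁹ m³/s².
r = 97.93 + 9.682 = 107.61 km = 1.0761×10⁵ m.
Kepler's third law: T = 2π√(r³/μ) = 2π√((1.076×10⁵)³ / 1.411×10⁹).
r³/μ = 8.833×10⁵ s², so T = 2π × 9.398×10² = 5.905×10³ s.

T ≈ 5910 seconds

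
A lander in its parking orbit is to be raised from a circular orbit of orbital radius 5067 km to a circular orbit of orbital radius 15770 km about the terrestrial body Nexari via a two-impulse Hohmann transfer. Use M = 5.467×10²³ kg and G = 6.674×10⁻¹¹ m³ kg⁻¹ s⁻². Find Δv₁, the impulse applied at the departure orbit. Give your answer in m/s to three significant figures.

μ = GM = 6.674×10⁻¹¹ × 5.467×10²³ = 3.649×10¹³ m³/s².
r₁ = 5067 km = 5.067×10⁶ m.
r₂ = 15770 km = 1.577×10⁷ m.
Transfer ellipse a_t = (r₁ + r₂)/2 = 1.042×10⁷ m.
At r₁: circular v_c1 = √(μ/r₁) = 2683 m/s; transfer-periapsis v_p = √[μ(2/r₁ − 1/a_t)] = 3301 m/s.
Δv₁ = v_p − v_c1 = 618.0 m/s.

Δv ≈ 618 m/s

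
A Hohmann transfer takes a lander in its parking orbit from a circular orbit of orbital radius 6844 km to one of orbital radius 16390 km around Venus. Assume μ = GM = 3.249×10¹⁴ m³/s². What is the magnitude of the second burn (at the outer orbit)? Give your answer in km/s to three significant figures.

Δv ≈ 1.03 km/s

r₁ = 6844 km = 6.844×10⁶ m.
r₂ = 16390 km = 1.639×10⁷ m.
Transfer ellipse a_t = (r₁ + r₂)/2 = 1.162×10⁷ m.
At r₁: circular v_c1 = √(μ/r₁) = 6890 m/s; transfer-periapsis v_p = √[μ(2/r₁ − 1/a_t)] = 8184 m/s.
At r₂: circular v_c2 = √(μ/r₂) = 4452 m/s; transfer-apoapsis v_a = √[μ(2/r₂ − 1/a_t)] = 3417 m/s.
Δv₂ = v_c2 − v_a = 1035 m/s.
= 1.035 km/s.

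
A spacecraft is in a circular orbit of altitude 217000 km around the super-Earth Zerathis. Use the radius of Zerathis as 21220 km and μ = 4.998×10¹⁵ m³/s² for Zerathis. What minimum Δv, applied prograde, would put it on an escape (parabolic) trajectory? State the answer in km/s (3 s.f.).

r = 21220 + 217000 = 238220 km = 2.3822×10⁸ m.
Circular speed v_c = √(μ/r) = 4580 m/s.
Escape speed v_esc = √(2μ/r) = √2 × v_c = 6478 m/s.
Δv = v_esc − v_c = 1897 m/s = 1.897 km/s.

Δv ≈ 1.90 km/s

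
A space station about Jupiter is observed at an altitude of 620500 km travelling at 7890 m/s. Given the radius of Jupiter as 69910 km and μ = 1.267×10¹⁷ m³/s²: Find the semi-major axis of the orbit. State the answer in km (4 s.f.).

r = 69910 + 620500 = 6.9041×10⁵ km = 6.904×10⁸ m.
Specific orbital energy ε = v²/2 − μ/r = (7890)²/2 − 1.267×10¹⁷/6.904×10⁸ = -1.524×10⁸ J/kg.
Since ε = −μ/(2a), a = −μ/(2ε) = 4.157×10⁸ m = 4.1571×10⁵ km.

a ≈ 4.157×10⁵ km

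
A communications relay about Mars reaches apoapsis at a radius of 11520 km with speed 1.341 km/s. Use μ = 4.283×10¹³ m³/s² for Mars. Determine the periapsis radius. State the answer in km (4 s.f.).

r_a = 1.152×10⁷ m.
Specific energy ε = v²/2 − μ/r = -2.819×10⁶ J/kg, so a = −μ/(2ε) = 7.597×10⁶ m.
The apsides satisfy r_p + r_a = 2a, so the periapsis radius is 2a − r_a = 3.675×10⁶ m = 3674.7 km.

periapsis radius ≈ 3675 km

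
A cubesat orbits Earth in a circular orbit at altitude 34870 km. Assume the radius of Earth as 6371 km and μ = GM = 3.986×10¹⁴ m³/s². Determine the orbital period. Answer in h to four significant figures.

T ≈ 23.15 h

r = 6371 + 34870 = 41241 km = 4.1241×10⁷ m.
Kepler's third law: T = 2π√(r³/μ) = 2π√((4.124×10⁷)³ / 3.986×10¹⁴).
r³/μ = 1.760×10⁸ s², so T = 2π × 1.327×10⁴ = 8.335×10⁴ s.
Converting: 8.335×10⁴ s ÷ 3600 = 23.15 h.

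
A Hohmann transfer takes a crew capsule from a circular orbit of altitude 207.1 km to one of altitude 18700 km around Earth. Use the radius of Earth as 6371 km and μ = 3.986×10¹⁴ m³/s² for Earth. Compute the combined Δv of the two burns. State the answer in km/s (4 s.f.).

r₁ = 6371 + 207.1 = 6578.1 km = 6.5781×10⁶ m.
r₂ = 6371 + 18700 = 25071 km = 2.5071×10⁷ m.
Transfer ellipse a_t = (r₁ + r₂)/2 = 1.582×10⁷ m.
At r₁: circular v_c1 = √(μ/r₁) = 7784 m/s; transfer-perigee v_p = √[μ(2/r₁ − 1/a_t)] = 9798 m/s.
Δv₁ = v_p − v_c1 = 2014 m/s.
At r₂: circular v_c2 = √(μ/r₂) = 3987 m/s; transfer-apogee v_a = √[μ(2/r₂ − 1/a_t)] = 2571 m/s.
Δv₂ = v_c2 − v_a = 1417 m/s.
Total Δv = Δv₁ + Δv₂ = 3430 m/s = 3.430 km/s.

Δv_total ≈ 3.430 km/s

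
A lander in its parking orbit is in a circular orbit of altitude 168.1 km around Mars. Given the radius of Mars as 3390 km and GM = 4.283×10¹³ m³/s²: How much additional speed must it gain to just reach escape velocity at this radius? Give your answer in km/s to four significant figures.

Δv ≈ 1.437 km/s

r = 3390 + 168.1 = 3558.1 km = 3.5581×10⁶ m.
Circular speed v_c = √(μ/r) = 3469 m/s.
Escape speed v_esc = √(2μ/r) = √2 × v_c = 4907 m/s.
Δv = v_esc − v_c = 1437 m/s = 1.437 km/s.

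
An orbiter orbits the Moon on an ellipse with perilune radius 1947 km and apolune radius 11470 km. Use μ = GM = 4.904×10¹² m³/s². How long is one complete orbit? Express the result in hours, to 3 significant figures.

T ≈ 13.7 hours

Semi-major axis a = (r_p + r_a)/2 = (1947.0 + 11470)/2 = 6708.5 km = 6.708×10⁶ m.
By Kepler's third law T = 2π√(a³/μ) = 2π × 7.846×10³ = 4.930×10⁴ s.
= 13.69 hours.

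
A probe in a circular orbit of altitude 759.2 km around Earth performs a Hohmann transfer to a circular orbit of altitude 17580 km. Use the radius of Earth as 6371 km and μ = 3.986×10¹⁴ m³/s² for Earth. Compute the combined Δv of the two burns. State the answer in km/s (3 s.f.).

Δv_total ≈ 3.12 km/s

r₁ = 6371 + 759.2 = 7130.2 km = 7.1302×10⁶ m.
r₂ = 6371 + 17580 = 23951 km = 2.3951×10⁷ m.
Transfer ellipse a_t = (r₁ + r₂)/2 = 1.554×10⁷ m.
At r₁: circular v_c1 = √(μ/r₁) = 7477 m/s; transfer-perigee v_p = √[μ(2/r₁ − 1/a_t)] = 9282 m/s.
Δv₁ = v_p − v_c1 = 1805 m/s.
At r₂: circular v_c2 = √(μ/r₂) = 4079 m/s; transfer-apogee v_a = √[μ(2/r₂ − 1/a_t)] = 2763 m/s.
Δv₂ = v_c2 − v_a = 1316 m/s.
Total Δv = Δv₁ + Δv₂ = 3121 m/s = 3.121 km/s.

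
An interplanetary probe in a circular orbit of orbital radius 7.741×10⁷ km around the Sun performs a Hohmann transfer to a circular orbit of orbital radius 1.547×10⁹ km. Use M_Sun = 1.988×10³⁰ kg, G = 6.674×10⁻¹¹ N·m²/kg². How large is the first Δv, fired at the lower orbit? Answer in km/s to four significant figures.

μ = GM = 6.674×10⁻¹¹ × 1.988×10³⁰ = 1.327×10²⁰ m³/s².
r₁ = 7.741×10⁷ km = 7.741×10¹⁰ m.
r₂ = 1.547×10⁹ km = 1.547×10¹² m.
Transfer ellipse a_t = (r₁ + r₂)/2 = 8.122×10¹¹ m.
At r₁: circular v_c1 = √(μ/r₁) = 41400 m/s; transfer-perihelion v_p = √[μ(2/r₁ − 1/a_t)] = 57140 m/s.
Δv₁ = v_p − v_c1 = 15740 m/s.
= 15.74 km/s.

Δv ≈ 15.74 km/s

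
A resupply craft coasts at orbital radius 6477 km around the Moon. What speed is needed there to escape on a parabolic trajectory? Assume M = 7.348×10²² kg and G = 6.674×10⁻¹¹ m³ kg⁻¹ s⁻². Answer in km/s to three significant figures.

v_esc ≈ 1.23 km/s

μ = GM = 6.674×10⁻¹¹ × 7.348×10²² = 4.904×10¹² m³/s².
r = 6477 km = 6.477×10⁶ m.
Escape speed v_esc = √(2μ/r) = √(2 × 4.904×10¹² / 6.477×10⁶) = √(1.514×10⁶) = 1231 m/s.
= 1.231 km/s.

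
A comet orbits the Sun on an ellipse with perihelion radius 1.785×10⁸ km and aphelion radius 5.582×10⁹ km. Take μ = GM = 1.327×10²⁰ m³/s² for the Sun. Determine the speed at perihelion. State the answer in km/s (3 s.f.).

v ≈ 38.0 km/s

Semi-major axis a = (r_p + r_a)/2 = 2.8802×10⁹ km = 2.880×10¹² m.
Vis-viva: v² = μ(2/r − 1/a) = 1.327×10²⁰ × (1.120×10⁻¹¹ − 3.472×10⁻¹³) = 1.441×10⁹ m²/s².
v = 37960 m/s = 37.96 km/s.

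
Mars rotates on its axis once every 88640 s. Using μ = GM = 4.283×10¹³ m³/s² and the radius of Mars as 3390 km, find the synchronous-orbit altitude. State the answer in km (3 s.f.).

A synchronous orbit has period T, so by Kepler's third law a = (μT²/4π²)^(1/3).
μT²/4π² = 4.283×10¹³ × (8.864×10⁴)² / 39.48 = 8.524×10²¹ m³.
a = 2.043×10⁷ m = 20428 km.
Altitude h = a − R = 20428 − 3390 = 17038 km.

h_sync ≈ 17000 km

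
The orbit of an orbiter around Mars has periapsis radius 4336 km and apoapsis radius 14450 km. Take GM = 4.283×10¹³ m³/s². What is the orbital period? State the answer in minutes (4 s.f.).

T ≈ 460.6 minutes

Semi-major axis a = (r_p + r_a)/2 = (4336.0 + 14450)/2 = 9393.0 km = 9.393×10⁶ m.
By Kepler's third law T = 2π√(a³/μ) = 2π × 4.399×10³ = 2.764×10⁴ s.
= 460.6 minutes.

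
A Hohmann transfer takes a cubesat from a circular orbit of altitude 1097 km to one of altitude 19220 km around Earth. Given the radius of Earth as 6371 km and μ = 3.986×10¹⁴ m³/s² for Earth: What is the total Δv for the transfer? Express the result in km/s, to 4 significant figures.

r₁ = 6371 + 1097 = 7468.0 km = 7.4680×10⁶ m.
r₂ = 6371 + 19220 = 25591 km = 2.5591×10⁷ m.
Transfer ellipse a_t = (r₁ + r₂)/2 = 1.653×10⁷ m.
At r₁: circular v_c1 = √(μ/r₁) = 7306 m/s; transfer-perigee v_p = √[μ(2/r₁ − 1/a_t)] = 9090 m/s.
Δv₁ = v_p − v_c1 = 1785 m/s.
At r₂: circular v_c2 = √(μ/r₂) = 3947 m/s; transfer-apogee v_a = √[μ(2/r₂ − 1/a_t)] = 2653 m/s.
Δv₂ = v_c2 − v_a = 1294 m/s.
Total Δv = Δv₁ + Δv₂ = 3078 m/s = 3.078 km/s.

Δv_total ≈ 3.078 km/s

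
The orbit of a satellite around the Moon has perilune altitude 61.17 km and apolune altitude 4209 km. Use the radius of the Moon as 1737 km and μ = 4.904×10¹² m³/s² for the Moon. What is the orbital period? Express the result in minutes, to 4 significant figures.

r_p = 1737 + 61.17 = 1798.2 km = 1.7982×10⁶ m.
r_a = 1737 + 4209 = 5946.0 km = 5.9460×10⁶ m.
Semi-major axis a = (r_p + r_a)/2 = (1798.2 + 5946.0)/2 = 3872.1 km = 3.872×10⁶ m.
By Kepler's third law T = 2π√(a³/μ) = 2π × 3.441×10³ = 2.162×10⁴ s.
= 360.3 minutes.

T ≈ 360.3 minutes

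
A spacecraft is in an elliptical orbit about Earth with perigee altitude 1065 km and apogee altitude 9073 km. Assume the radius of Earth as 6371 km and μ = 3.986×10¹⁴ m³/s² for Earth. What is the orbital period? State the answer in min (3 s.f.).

r_p = 6371 + 1065 = 7436.0 km = 7.4360×10⁶ m.
r_a = 6371 + 9073 = 15444 km = 1.5444×10⁷ m.
Semi-major axis a = (r_p + r_a)/2 = (7436.0 + 15444)/2 = 11440 km = 1.144×10⁷ m.
By Kepler's third law T = 2π√(a³/μ) = 2π × 1.938×10³ = 1.218×10⁴ s.
= 203.0 min.

T ≈ 203 min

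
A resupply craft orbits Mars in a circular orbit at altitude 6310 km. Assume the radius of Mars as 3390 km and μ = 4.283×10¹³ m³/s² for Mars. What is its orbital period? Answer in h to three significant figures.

T ≈ 8.06 h

r = 3390 + 6310 = 9700.0 km = 9.7000×10⁶ m.
Kepler's third law: T = 2π√(r³/μ) = 2π√((9.700×10⁶)³ / 4.283×10¹³).
r³/μ = 2.131×10⁷ s², so T = 2π × 4.616×10³ = 2.900×10⁴ s.
Converting: 2.900×10⁴ s ÷ 3600 = 8.057 h.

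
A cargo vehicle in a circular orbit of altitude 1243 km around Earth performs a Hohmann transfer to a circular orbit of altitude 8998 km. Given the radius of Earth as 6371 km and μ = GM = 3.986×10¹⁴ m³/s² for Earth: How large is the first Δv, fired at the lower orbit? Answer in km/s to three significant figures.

Δv ≈ 1.13 km/s

r₁ = 6371 + 1243 = 7614.0 km = 7.6140×10⁶ m.
r₂ = 6371 + 8998 = 15369 km = 1.5369×10⁷ m.
Transfer ellipse a_t = (r₁ + r₂)/2 = 1.149×10⁷ m.
At r₁: circular v_c1 = √(μ/r₁) = 7235 m/s; transfer-perigee v_p = √[μ(2/r₁ − 1/a_t)] = 8368 m/s.
Δv₁ = v_p − v_c1 = 1132 m/s.
= 1.132 km/s.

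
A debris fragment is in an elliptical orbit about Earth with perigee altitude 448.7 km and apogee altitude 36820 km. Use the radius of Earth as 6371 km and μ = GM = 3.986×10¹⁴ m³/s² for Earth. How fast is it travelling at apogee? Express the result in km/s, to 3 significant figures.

v ≈ 1.59 km/s

r_p = 6371 + 448.7 = 6819.7 km = 6.8197×10⁶ m.
r_a = 6371 + 36820 = 43191 km = 4.3191×10⁷ m.
Semi-major axis a = (r_p + r_a)/2 = 25005 km = 2.501×10⁷ m.
Vis-viva: v² = μ(2/r − 1/a) = 3.986×10¹⁴ × (4.631×10⁻⁸ − 3.999×10⁻⁸) = 2.517×10⁶ m²/s².
v = 1586 m/s = 1.586 km/s.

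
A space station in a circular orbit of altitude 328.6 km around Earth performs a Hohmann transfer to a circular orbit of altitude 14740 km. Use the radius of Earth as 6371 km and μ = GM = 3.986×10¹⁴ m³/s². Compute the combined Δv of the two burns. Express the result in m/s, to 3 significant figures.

r₁ = 6371 + 328.6 = 6699.6 km = 6.6996×10⁶ m.
r₂ = 6371 + 14740 = 21111 km = 2.1111×10⁷ m.
Transfer ellipse a_t = (r₁ + r₂)/2 = 1.391×10⁷ m.
At r₁: circular v_c1 = √(μ/r₁) = 7713 m/s; transfer-perigee v_p = √[μ(2/r₁ − 1/a_t)] = 9504 m/s.
Δv₁ = v_p − v_c1 = 1791 m/s.
At r₂: circular v_c2 = √(μ/r₂) = 4345 m/s; transfer-apogee v_a = √[μ(2/r₂ − 1/a_t)] = 3016 m/s.
Δv₂ = v_c2 − v_a = 1329 m/s.
Total Δv = Δv₁ + Δv₂ = 3120 m/s.

Δv_total ≈ 3120 m/s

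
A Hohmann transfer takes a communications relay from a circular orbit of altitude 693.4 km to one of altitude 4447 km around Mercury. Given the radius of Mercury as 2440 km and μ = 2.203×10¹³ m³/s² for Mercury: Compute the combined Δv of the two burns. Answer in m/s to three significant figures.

r₁ = 2440 + 693.4 = 3133.4 km = 3.1334×10⁶ m.
r₂ = 2440 + 4447 = 6887.0 km = 6.8870×10⁶ m.
Transfer ellipse a_t = (r₁ + r₂)/2 = 5.010×10⁶ m.
At r₁: circular v_c1 = √(μ/r₁) = 2652 m/s; transfer-periherm v_p = √[μ(2/r₁ − 1/a_t)] = 3109 m/s.
Δv₁ = v_p − v_c1 = 457.2 m/s.
At r₂: circular v_c2 = √(μ/r₂) = 1789 m/s; transfer-apoherm v_a = √[μ(2/r₂ − 1/a_t)] = 1414 m/s.
Δv₂ = v_c2 − v_a = 374.1 m/s.
Total Δv = Δv₁ + Δv₂ = 831.3 m/s.

Δv_total ≈ 831 m/s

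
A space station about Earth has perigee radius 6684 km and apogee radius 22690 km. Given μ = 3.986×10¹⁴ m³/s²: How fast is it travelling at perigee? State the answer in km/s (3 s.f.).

Semi-major axis a = (r_p + r_a)/2 = 14687 km = 1.469×10⁷ m.
Vis-viva: v² = μ(2/r − 1/a) = 3.986×10¹⁴ × (2.992×10⁻⁷ − 6.809×10⁻⁸) = 9.213×10⁷ m²/s².
v = 9598 m/s = 9.598 km/s.

v ≈ 9.60 km/s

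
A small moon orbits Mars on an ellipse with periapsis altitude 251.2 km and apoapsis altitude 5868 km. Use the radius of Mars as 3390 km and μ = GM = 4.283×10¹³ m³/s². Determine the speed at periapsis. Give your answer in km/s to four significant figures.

r_p = 3390 + 251.2 = 3641.2 km = 3.6412×10⁶ m.
r_a = 3390 + 5868 = 9258.0 km = 9.2580×10⁶ m.
Semi-major axis a = (r_p + r_a)/2 = 6449.6 km = 6.450×10⁶ m.
Vis-viva: v² = μ(2/r − 1/a) = 4.283×10¹³ × (5.493×10⁻⁷ − 1.550×10⁻⁷) = 1.688×10⁷ m²/s².
v = 4109 m/s = 4.109 km/s.

v ≈ 4.109 km/s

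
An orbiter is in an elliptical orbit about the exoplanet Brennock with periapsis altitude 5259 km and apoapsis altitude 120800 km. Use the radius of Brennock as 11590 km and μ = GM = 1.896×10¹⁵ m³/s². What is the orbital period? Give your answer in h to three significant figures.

T ≈ 25.8 h

r_p = 11590 + 5259 = 16849 km = 1.6849×10⁷ m.
r_a = 11590 + 120800 = 132390 km = 1.3239×10⁸ m.
Semi-major axis a = (r_p + r_a)/2 = (16849 + 1.3239×10⁵)/2 = 74620 km = 7.462×10⁷ m.
By Kepler's third law T = 2π√(a³/μ) = 2π × 1.480×10⁴ = 9.301×10⁴ s.
= 25.84 h.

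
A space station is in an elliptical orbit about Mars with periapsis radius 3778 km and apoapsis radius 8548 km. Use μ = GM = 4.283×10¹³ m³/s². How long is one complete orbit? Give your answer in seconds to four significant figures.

Semi-major axis a = (r_p + r_a)/2 = (3778.0 + 8548.0)/2 = 6163.0 km = 6.163×10⁶ m.
By Kepler's third law T = 2π√(a³/μ) = 2π × 2.338×10³ = 1.469×10⁴ s.

T ≈ 14690 seconds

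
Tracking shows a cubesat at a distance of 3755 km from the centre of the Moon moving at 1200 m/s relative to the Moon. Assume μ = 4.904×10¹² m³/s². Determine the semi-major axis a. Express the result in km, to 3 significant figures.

r = 3.755×10⁶ m.
Vis-viva rearranged: 1/a = 2/r − v²/μ = 5.326×10⁻⁷ − 2.936×10⁻⁷ = 2.390×10⁻⁷ m⁻¹.
a = 4.184×10⁶ m = 4184.4 km.

a ≈ 4180 km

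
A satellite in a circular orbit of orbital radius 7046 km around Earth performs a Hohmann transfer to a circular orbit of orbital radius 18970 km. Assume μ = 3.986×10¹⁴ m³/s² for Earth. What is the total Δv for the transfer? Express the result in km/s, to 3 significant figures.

r₁ = 7046 km = 7.046×10⁶ m.
r₂ = 18970 km = 1.897×10⁷ m.
Transfer ellipse a_t = (r₁ + r₂)/2 = 1.301×10⁷ m.
At r₁: circular v_c1 = √(μ/r₁) = 7521 m/s; transfer-perigee v_p = √[μ(2/r₁ − 1/a_t)] = 9083 m/s.
Δv₁ = v_p − v_c1 = 1562 m/s.
At r₂: circular v_c2 = √(μ/r₂) = 4584 m/s; transfer-apogee v_a = √[μ(2/r₂ − 1/a_t)] = 3374 m/s.
Δv₂ = v_c2 − v_a = 1210 m/s.
Total Δv = Δv₁ + Δv₂ = 2772 m/s = 2.772 km/s.

Δv_total ≈ 2.77 km/s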